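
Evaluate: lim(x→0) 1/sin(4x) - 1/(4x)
This is an ∞-∞ indeterminate form.

Combine fractions or rationalize to convert ∞-∞ to 0/0 form:
  lim(x→0) 1/sin(4x) - 1/(4x) = 0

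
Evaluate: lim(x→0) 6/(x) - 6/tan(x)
This is an ∞-∞ indeterminate form.

Combine fractions or rationalize to convert ∞-∞ to 0/0 form:
  lim(x→0) 6/(x) - 6/tan(x) = 0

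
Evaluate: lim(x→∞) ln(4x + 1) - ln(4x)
This is an ∞-∞ indeterminate form.

Combine fractions or rationalize to convert ∞-∞ to 0/0 form:
  lim(x→∞) ln(4x + 1) - ln(4x) = 0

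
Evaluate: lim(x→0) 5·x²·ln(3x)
This is a 0·∞ indeterminate form.

Rewrite 0·∞ as a quotient (0/0 or ∞/∞ form), then apply L'Hôpital's rule:
  lim(x→0) 5·x²·ln(3x) = 0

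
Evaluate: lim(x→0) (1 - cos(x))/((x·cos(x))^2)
This is a 0/0 indeterminate form.

Apply L'Hôpital's rule: differentiate numerator and denominator separately.
  f(x) = 1 - cos(x)   ⇒   f'(x) = sin(x)
  g(x) = x^2·cos(x)^2   ⇒   g'(x) = -2·x^2·sin(x)·cos(x) + 2·x·cos(x)^2
  lim(x→0) f'(x)/g'(x) = lim(x→0) (sin(x))/(-2·x^2·sin(x)·cos(x) + 2·x·cos(x)^2)
  = 1/2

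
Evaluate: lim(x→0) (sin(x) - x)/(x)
This is a 0/0 indeterminate form.

Apply L'Hôpital's rule: differentiate numerator and denominator separately.
  f(x) = -x + sin(x)   ⇒   f'(x) = cos(x) - 1
  g(x) = x   ⇒   g'(x) = 1
  lim(x→0) f'(x)/g'(x) = lim(x→0) (cos(x) - 1)/(1)
  = 0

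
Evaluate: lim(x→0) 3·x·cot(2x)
This is a 0·∞ indeterminate form.

Rewrite 0·∞ as a quotient (0/0 or ∞/∞ form), then apply L'Hôpital's rule:
  lim(x→0) 3·x·cot(2x) = 3/2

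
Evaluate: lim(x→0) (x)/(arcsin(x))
This is a 0/0 indeterminate form.

Apply L'Hôpital's rule: differentiate numerator and denominator separately.
  f(x) = x   ⇒   f'(x) = 1
  g(x) = asin(x)   ⇒   g'(x) = 1/sqrt(1 - x^2)
  lim(x→0) f'(x)/g'(x) = lim(x→0) (1)/(1/sqrt(1 - x^2))
  = 1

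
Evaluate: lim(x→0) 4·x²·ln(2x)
This is a 0·∞ indeterminate form.

Rewrite 0·∞ as a quotient (0/0 or ∞/∞ form), then apply L'Hôpital's rule:
  lim(x→0) 4·x²·ln(2x) = 0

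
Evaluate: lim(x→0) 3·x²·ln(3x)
This is a 0·∞ indeterminate form.

Rewrite 0·∞ as a quotient (0/0 or ∞/∞ form), then apply L'Hôpital's rule:
  lim(x→0) 3·x²·ln(3x) = 0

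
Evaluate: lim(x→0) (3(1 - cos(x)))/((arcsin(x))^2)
This is a 0/0 indeterminate form.

Apply L'Hôpital's rule: differentiate numerator and denominator separately.
  f(x) = 3 - 3·cos(x)   ⇒   f'(x) = 3·sin(x)
  g(x) = asin(x)^2   ⇒   g'(x) = 2·asin(x)/sqrt(1 - x^2)
  lim(x→0) f'(x)/g'(x) = lim(x→0) (3·sin(x))/(2·asin(x)/sqrt(1 - x^2))
  = 3/2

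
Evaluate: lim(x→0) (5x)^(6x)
This is an exponential indeterminate form.

For exponential indeterminate forms, take the natural log:
  Let L = lim(x→0) (5x)^(6x)
  Then ln(L) = lim(x→0) [exponent × ln(base)]
  Evaluate using L'Hôpital or standard limits, then exponentiate.
  L = 1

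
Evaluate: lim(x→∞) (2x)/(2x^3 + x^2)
This is an ∞/∞ indeterminate form.

Apply L'Hôpital's rule: differentiate numerator and denominator separately.
  f(x) = 2·x   ⇒   f'(x) = 2
  g(x) = 2·x^3 + x^2   ⇒   g'(x) = 6·x^2 + 2·x
  lim(x→∞) f'(x)/g'(x) = lim(x→∞) (2)/(6·x^2 + 2·x)
  = 0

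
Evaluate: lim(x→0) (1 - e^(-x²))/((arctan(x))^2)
This is a 0/0 indeterminate form.

Apply L'Hôpital's rule: differentiate numerator and denominator separately.
  f(x) = 1 - e^(-x^2)   ⇒   f'(x) = 2·x·e^(-x^2)
  g(x) = atan(x)^2   ⇒   g'(x) = 2·atan(x)/(x^2 + 1)
  lim(x→0) f'(x)/g'(x) = lim(x→0) (2·x·e^(-x^2))/(2·atan(x)/(x^2 + 1))
  = 1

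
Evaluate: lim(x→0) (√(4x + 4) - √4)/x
This is a standard limit.

Factor or rationalize the expression:
  lim(x→0) (√(4x + 4) - √4)/x = 1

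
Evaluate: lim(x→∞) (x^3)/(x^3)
This is an ∞/∞ indeterminate form.

Apply L'Hôpital's rule: differentiate numerator and denominator separately.
  f(x) = x^3   ⇒   f'(x) = 3·x^2
  g(x) = x^3   ⇒   g'(x) = 3·x^2
  lim(x→∞) f'(x)/g'(x) = lim(x→∞) (3·x^2)/(3·x^2)
  = 1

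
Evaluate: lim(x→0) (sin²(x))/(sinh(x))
This is a 0/0 indeterminate form.

Apply L'Hôpital's rule: differentiate numerator and denominator separately.
  f(x) = sin(x)^2   ⇒   f'(x) = 2·sin(x)·cos(x)
  g(x) = sinh(x)   ⇒   g'(x) = cosh(x)
  lim(x→0) f'(x)/g'(x) = lim(x→0) (2·sin(x)·cos(x))/(cosh(x))
  = 0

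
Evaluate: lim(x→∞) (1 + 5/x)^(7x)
This is an exponential indeterminate form.

For exponential indeterminate forms, take the natural log:
  Let L = lim(x→∞) (1 + 5/x)^(7x)
  Then ln(L) = lim(x→∞) [exponent × ln(base)]
  Evaluate using L'Hôpital or standard limits, then exponentiate.
  L = e^(35)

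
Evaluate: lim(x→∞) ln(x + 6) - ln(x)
This is an ∞-∞ indeterminate form.

Combine fractions or rationalize to convert ∞-∞ to 0/0 form:
  lim(x→∞) ln(x + 6) - ln(x) = 0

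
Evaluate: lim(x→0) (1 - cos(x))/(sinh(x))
This is a 0/0 indeterminate form.

Apply L'Hôpital's rule: differentiate numerator and denominator separately.
  f(x) = 1 - cos(x)   ⇒   f'(x) = sin(x)
  g(x) = sinh(x)   ⇒   g'(x) = cosh(x)
  lim(x→0) f'(x)/g'(x) = lim(x→0) (sin(x))/(cosh(x))
  = 0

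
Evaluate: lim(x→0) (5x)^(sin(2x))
This is an exponential indeterminate form.

For exponential indeterminate forms, take the natural log:
  Let L = lim(x→0) (5x)^(sin(2x))
  Then ln(L) = lim(x→0) [exponent × ln(base)]
  Evaluate using L'Hôpital or standard limits, then exponentiate.
  L = 1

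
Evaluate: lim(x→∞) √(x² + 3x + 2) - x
This is an ∞-∞ indeterminate form.

Combine fractions or rationalize to convert ∞-∞ to 0/0 form:
  lim(x→∞) √(x² + 3x + 2) - x = 3/2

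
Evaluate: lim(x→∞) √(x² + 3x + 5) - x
This is an ∞-∞ indeterminate form.

Combine fractions or rationalize to convert ∞-∞ to 0/0 form:
  lim(x→∞) √(x² + 3x + 5) - x = 3/2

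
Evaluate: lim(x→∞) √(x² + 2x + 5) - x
This is an ∞-∞ indeterminate form.

Combine fractions or rationalize to convert ∞-∞ to 0/0 form:
  lim(x→∞) √(x² + 2x + 5) - x = 1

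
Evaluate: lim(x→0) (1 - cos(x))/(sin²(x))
This is a 0/0 indeterminate form.

Apply L'Hôpital's rule: differentiate numerator and denominator separately.
  f(x) = 1 - cos(x)   ⇒   f'(x) = sin(x)
  g(x) = sin(x)^2   ⇒   g'(x) = 2·sin(x)·cos(x)
  lim(x→0) f'(x)/g'(x) = lim(x→0) (sin(x))/(2·sin(x)·cos(x))
  = 1/2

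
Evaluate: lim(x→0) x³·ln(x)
This is a 0·∞ indeterminate form.

Rewrite 0·∞ as a quotient (0/0 or ∞/∞ form), then apply L'Hôpital's rule:
  lim(x→0) x³·ln(x) = 0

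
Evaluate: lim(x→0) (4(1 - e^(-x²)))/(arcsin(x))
This is a 0/0 indeterminate form.

Apply L'Hôpital's rule: differentiate numerator and denominator separately.
  f(x) = 4 - 4·e^(-x^2)   ⇒   f'(x) = 8·x·e^(-x^2)
  g(x) = asin(x)   ⇒   g'(x) = 1/sqrt(1 - x^2)
  lim(x→0) f'(x)/g'(x) = lim(x→0) (8·x·e^(-x^2))/(1/sqrt(1 - x^2))
  = 0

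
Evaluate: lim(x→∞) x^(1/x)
This is an exponential indeterminate form.

For exponential indeterminate forms, take the natural log:
  Let L = lim(x→∞) x^(1/x)
  Then ln(L) = lim(x→∞) [exponent × ln(base)]
  Evaluate using L'Hôpital or standard limits, then exponentiate.
  L = 1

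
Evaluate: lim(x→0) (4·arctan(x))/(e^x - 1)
This is a 0/0 indeterminate form.

Apply L'Hôpital's rule: differentiate numerator and denominator separately.
  f(x) = 4·atan(x)   ⇒   f'(x) = 4/(x^2 + 1)
  g(x) = e^(x) - 1   ⇒   g'(x) = e^(x)
  lim(x→0) f'(x)/g'(x) = lim(x→0) (4/(x^2 + 1))/(e^(x))
  = 4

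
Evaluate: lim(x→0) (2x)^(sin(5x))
This is an exponential indeterminate form.

For exponential indeterminate forms, take the natural log:
  Let L = lim(x→0) (2x)^(sin(5x))
  Then ln(L) = lim(x→0) [exponent × ln(base)]
  Evaluate using L'Hôpital or standard limits, then exponentiate.
  L = 1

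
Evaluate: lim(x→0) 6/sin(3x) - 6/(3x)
This is an ∞-∞ indeterminate form.

Combine fractions or rationalize to convert ∞-∞ to 0/0 form:
  lim(x→0) 6/sin(3x) - 6/(3x) = 0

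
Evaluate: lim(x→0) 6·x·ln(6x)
This is a 0·∞ indeterminate form.

Rewrite 0·∞ as a quotient (0/0 or ∞/∞ form), then apply L'Hôpital's rule:
  lim(x→0) 6·x·ln(6x) = 0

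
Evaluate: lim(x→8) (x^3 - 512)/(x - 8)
This is a standard limit.

Factor or rationalize the expression:
  lim(x→8) (x^3 - 512)/(x - 8) = 192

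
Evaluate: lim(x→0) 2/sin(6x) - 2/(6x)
This is an ∞-∞ indeterminate form.

Combine fractions or rationalize to convert ∞-∞ to 0/0 form:
  lim(x→0) 2/sin(6x) - 2/(6x) = 0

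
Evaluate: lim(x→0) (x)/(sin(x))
This is a 0/0 indeterminate form.

Apply L'Hôpital's rule: differentiate numerator and denominator separately.
  f(x) = x   ⇒   f'(x) = 1
  g(x) = sin(x)   ⇒   g'(x) = cos(x)
  lim(x→0) f'(x)/g'(x) = lim(x→0) (1)/(cos(x))
  = 1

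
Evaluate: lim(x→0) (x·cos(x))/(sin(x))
This is a 0/0 indeterminate form.

Apply L'Hôpital's rule: differentiate numerator and denominator separately.
  f(x) = x·cos(x)   ⇒   f'(x) = -x·sin(x) + cos(x)
  g(x) = sin(x)   ⇒   g'(x) = cos(x)
  lim(x→0) f'(x)/g'(x) = lim(x→0) (-x·sin(x) + cos(x))/(cos(x))
  = 1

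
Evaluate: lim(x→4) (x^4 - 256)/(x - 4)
This is a standard limit.

Factor or rationalize the expression:
  lim(x→4) (x^4 - 256)/(x - 4) = 256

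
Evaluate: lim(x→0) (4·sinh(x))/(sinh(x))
This is a 0/0 indeterminate form.

Apply L'Hôpital's rule: differentiate numerator and denominator separately.
  f(x) = 4·sinh(x)   ⇒   f'(x) = 4·cosh(x)
  g(x) = sinh(x)   ⇒   g'(x) = cosh(x)
  lim(x→0) f'(x)/g'(x) = lim(x→0) (4·cosh(x))/(cosh(x))
  = 4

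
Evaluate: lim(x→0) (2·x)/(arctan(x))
This is a 0/0 indeterminate form.

Apply L'Hôpital's rule: differentiate numerator and denominator separately.
  f(x) = 2·x   ⇒   f'(x) = 2
  g(x) = atan(x)   ⇒   g'(x) = 1/(x^2 + 1)
  lim(x→0) f'(x)/g'(x) = lim(x→0) (2)/(1/(x^2 + 1))
  = 2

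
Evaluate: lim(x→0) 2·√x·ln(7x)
This is a 0·∞ indeterminate form.

Rewrite 0·∞ as a quotient (0/0 or ∞/∞ form), then apply L'Hôpital's rule:
  lim(x→0) 2·√x·ln(7x) = 0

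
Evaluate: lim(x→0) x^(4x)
This is an exponential indeterminate form.

For exponential indeterminate forms, take the natural log:
  Let L = lim(x→0) x^(4x)
  Then ln(L) = lim(x→0) [exponent × ln(base)]
  Evaluate using L'Hôpital or standard limits, then exponentiate.
  L = 1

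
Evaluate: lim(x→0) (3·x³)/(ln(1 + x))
This is a 0/0 indeterminate form.

Apply L'Hôpital's rule: differentiate numerator and denominator separately.
  f(x) = 3·x^3   ⇒   f'(x) = 9·x^2
  g(x) = ln(x + 1)   ⇒   g'(x) = 1/(x + 1)
  lim(x→0) f'(x)/g'(x) = lim(x→0) (9·x^2)/(1/(x + 1))
  = 0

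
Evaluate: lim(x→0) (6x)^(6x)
This is an exponential indeterminate form.

For exponential indeterminate forms, take the natural log:
  Let L = lim(x→0) (6x)^(6x)
  Then ln(L) = lim(x→0) [exponent × ln(base)]
  Evaluate using L'Hôpital or standard limits, then exponentiate.
  L = 1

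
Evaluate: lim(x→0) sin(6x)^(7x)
This is an exponential indeterminate form.

For exponential indeterminate forms, take the natural log:
  Let L = lim(x→0) sin(6x)^(7x)
  Then ln(L) = lim(x→0) [exponent × ln(base)]
  Evaluate using L'Hôpital or standard limits, then exponentiate.
  L = 1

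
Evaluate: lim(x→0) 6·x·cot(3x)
This is a 0·∞ indeterminate form.

Rewrite 0·∞ as a quotient (0/0 or ∞/∞ form), then apply L'Hôpital's rule:
  lim(x→0) 6·x·cot(3x) = 2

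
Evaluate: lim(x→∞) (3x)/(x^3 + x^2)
This is an ∞/∞ indeterminate form.

Apply L'Hôpital's rule: differentiate numerator and denominator separately.
  f(x) = 3·x   ⇒   f'(x) = 3
  g(x) = x^3 + x^2   ⇒   g'(x) = 3·x^2 + 2·x
  lim(x→∞) f'(x)/g'(x) = lim(x→∞) (3)/(3·x^2 + 2·x)
  = 0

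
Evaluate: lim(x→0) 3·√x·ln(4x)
This is a 0·∞ indeterminate form.

Rewrite 0·∞ as a quotient (0/0 or ∞/∞ form), then apply L'Hôpital's rule:
  lim(x→0) 3·√x·ln(4x) = 0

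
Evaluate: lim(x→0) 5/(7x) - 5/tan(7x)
This is an ∞-∞ indeterminate form.

Combine fractions or rationalize to convert ∞-∞ to 0/0 form:
  lim(x→0) 5/(7x) - 5/tan(7x) = 0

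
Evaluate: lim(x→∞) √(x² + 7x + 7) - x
This is an ∞-∞ indeterminate form.

Combine fractions or rationalize to convert ∞-∞ to 0/0 form:
  lim(x→∞) √(x² + 7x + 7) - x = 7/2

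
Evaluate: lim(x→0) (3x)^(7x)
This is an exponential indeterminate form.

For exponential indeterminate forms, take the natural log:
  Let L = lim(x→0) (3x)^(7x)
  Then ln(L) = lim(x→0) [exponent × ln(base)]
  Evaluate using L'Hôpital or standard limits, then exponentiate.
  L = 1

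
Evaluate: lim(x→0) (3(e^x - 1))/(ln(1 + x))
This is a 0/0 indeterminate form.

Apply L'Hôpital's rule: differentiate numerator and denominator separately.
  f(x) = 3·e^(x) - 3   ⇒   f'(x) = 3·e^(x)
  g(x) = ln(x + 1)   ⇒   g'(x) = 1/(x + 1)
  lim(x→0) f'(x)/g'(x) = lim(x→0) (3·e^(x))/(1/(x + 1))
  = 3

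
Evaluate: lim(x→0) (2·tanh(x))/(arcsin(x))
This is a 0/0 indeterminate form.

Apply L'Hôpital's rule: differentiate numerator and denominator separately.
  f(x) = 2·tanh(x)   ⇒   f'(x) = 2 - 2·tanh(x)^2
  g(x) = asin(x)   ⇒   g'(x) = 1/sqrt(1 - x^2)
  lim(x→0) f'(x)/g'(x) = lim(x→0) (2 - 2·tanh(x)^2)/(1/sqrt(1 - x^2))
  = 2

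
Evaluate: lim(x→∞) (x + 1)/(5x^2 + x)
This is an ∞/∞ indeterminate form.

Apply L'Hôpital's rule: differentiate numerator and denominator separately.
  f(x) = x + 1   ⇒   f'(x) = 1
  g(x) = 5·x^2 + x   ⇒   g'(x) = 10·x + 1
  lim(x→∞) f'(x)/g'(x) = lim(x→∞) (1)/(10·x + 1)
  = 0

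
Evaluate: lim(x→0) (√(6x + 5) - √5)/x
This is a standard limit.

Factor or rationalize the expression:
  lim(x→0) (√(6x + 5) - √5)/x = 3·sqrt(5)/5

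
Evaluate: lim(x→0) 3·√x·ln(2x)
This is a 0·∞ indeterminate form.

Rewrite 0·∞ as a quotient (0/0 or ∞/∞ form), then apply L'Hôpital's rule:
  lim(x→0) 3·√x·ln(2x) = 0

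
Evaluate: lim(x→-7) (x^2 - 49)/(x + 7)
This is a standard limit.

Factor or rationalize the expression:
  lim(x→-7) (x^2 - 49)/(x + 7) = -14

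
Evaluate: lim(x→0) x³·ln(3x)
This is a 0·∞ indeterminate form.

Rewrite 0·∞ as a quotient (0/0 or ∞/∞ form), then apply L'Hôpital's rule:
  lim(x→0) x³·ln(3x) = 0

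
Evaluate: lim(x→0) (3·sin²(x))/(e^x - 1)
This is a 0/0 indeterminate form.

Apply L'Hôpital's rule: differentiate numerator and denominator separately.
  f(x) = 3·sin(x)^2   ⇒   f'(x) = 6·sin(x)·cos(x)
  g(x) = e^(x) - 1   ⇒   g'(x) = e^(x)
  lim(x→0) f'(x)/g'(x) = lim(x→0) (6·sin(x)·cos(x))/(e^(x))
  = 0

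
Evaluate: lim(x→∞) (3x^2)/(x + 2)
This is an ∞/∞ indeterminate form.

Apply L'Hôpital's rule: differentiate numerator and denominator separately.
  f(x) = 3·x^2   ⇒   f'(x) = 6·x
  g(x) = x + 2   ⇒   g'(x) = 1
  lim(x→∞) f'(x)/g'(x) = lim(x→∞) (6·x)/(1)
  = ∞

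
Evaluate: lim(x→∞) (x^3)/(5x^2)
This is an ∞/∞ indeterminate form.

Apply L'Hôpital's rule: differentiate numerator and denominator separately.
  f(x) = x^3   ⇒   f'(x) = 3·x^2
  g(x) = 5·x^2   ⇒   g'(x) = 10·x
  lim(x→∞) f'(x)/g'(x) = lim(x→∞) (3·x^2)/(10·x)
  = ∞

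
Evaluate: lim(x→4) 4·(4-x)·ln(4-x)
This is a 0·∞ indeterminate form.

Rewrite 0·∞ as a quotient (0/0 or ∞/∞ form), then apply L'Hôpital's rule:
  lim(x→4) 4·(4-x)·ln(4-x) = 0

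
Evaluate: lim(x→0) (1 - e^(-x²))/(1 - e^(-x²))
This is a 0/0 indeterminate form.

Apply L'Hôpital's rule: differentiate numerator and denominator separately.
  f(x) = 1 - e^(-x^2)   ⇒   f'(x) = 2·x·e^(-x^2)
  g(x) = 1 - e^(-x^2)   ⇒   g'(x) = 2·x·e^(-x^2)
  lim(x→0) f'(x)/g'(x) = lim(x→0) (2·x·e^(-x^2))/(2·x·e^(-x^2))
  = 1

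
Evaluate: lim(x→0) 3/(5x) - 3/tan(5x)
This is an ∞-∞ indeterminate form.

Combine fractions or rationalize to convert ∞-∞ to 0/0 form:
  lim(x→0) 3/(5x) - 3/tan(5x) = 0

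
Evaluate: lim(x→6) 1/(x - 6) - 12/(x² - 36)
This is an ∞-∞ indeterminate form.

Combine fractions or rationalize to convert ∞-∞ to 0/0 form:
  lim(x→6) 1/(x - 6) - 12/(x² - 36) = 1/12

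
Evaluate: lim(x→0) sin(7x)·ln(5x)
This is a 0·∞ indeterminate form.

Rewrite 0·∞ as a quotient (0/0 or ∞/∞ form), then apply L'Hôpital's rule:
  lim(x→0) sin(7x)·ln(5x) = 0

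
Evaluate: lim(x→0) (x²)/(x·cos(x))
This is a 0/0 indeterminate form.

Apply L'Hôpital's rule: differentiate numerator and denominator separately.
  f(x) = x^2   ⇒   f'(x) = 2·x
  g(x) = x·cos(x)   ⇒   g'(x) = -x·sin(x) + cos(x)
  lim(x→0) f'(x)/g'(x) = lim(x→0) (2·x)/(-x·sin(x) + cos(x))
  = 0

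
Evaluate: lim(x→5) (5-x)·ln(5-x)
This is a 0·∞ indeterminate form.

Rewrite 0·∞ as a quotient (0/0 or ∞/∞ form), then apply L'Hôpital's rule:
  lim(x→5) (5-x)·ln(5-x) = 0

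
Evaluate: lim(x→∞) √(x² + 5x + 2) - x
This is an ∞-∞ indeterminate form.

Combine fractions or rationalize to convert ∞-∞ to 0/0 form:
  lim(x→∞) √(x² + 5x + 2) - x = 5/2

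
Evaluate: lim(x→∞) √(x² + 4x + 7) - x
This is an ∞-∞ indeterminate form.

Combine fractions or rationalize to convert ∞-∞ to 0/0 form:
  lim(x→∞) √(x² + 4x + 7) - x = 2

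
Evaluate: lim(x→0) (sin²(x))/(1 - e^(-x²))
This is a 0/0 indeterminate form.

Apply L'Hôpital's rule: differentiate numerator and denominator separately.
  f(x) = sin(x)^2   ⇒   f'(x) = 2·sin(x)·cos(x)
  g(x) = 1 - e^(-x^2)   ⇒   g'(x) = 2·x·e^(-x^2)
  lim(x→0) f'(x)/g'(x) = lim(x→0) (2·sin(x)·cos(x))/(2·x·e^(-x^2))
  = 1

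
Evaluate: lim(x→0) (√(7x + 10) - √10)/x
This is a standard limit.

Factor or rationalize the expression:
  lim(x→0) (√(7x + 10) - √10)/x = 7·sqrt(10)/20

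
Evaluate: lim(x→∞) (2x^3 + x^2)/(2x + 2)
This is an ∞/∞ indeterminate form.

Apply L'Hôpital's rule: differentiate numerator and denominator separately.
  f(x) = 2·x^3 + x^2   ⇒   f'(x) = 6·x^2 + 2·x
  g(x) = 2·x + 2   ⇒   g'(x) = 2
  lim(x→∞) f'(x)/g'(x) = lim(x→∞) (6·x^2 + 2·x)/(2)
  = ∞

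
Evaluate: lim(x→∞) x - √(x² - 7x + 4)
This is an ∞-∞ indeterminate form.

Combine fractions or rationalize to convert ∞-∞ to 0/0 form:
  lim(x→∞) x - √(x² - 7x + 4) = 7/2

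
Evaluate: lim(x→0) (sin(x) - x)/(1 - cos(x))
This is a 0/0 indeterminate form.

Apply L'Hôpital's rule: differentiate numerator and denominator separately.
  f(x) = -x + sin(x)   ⇒   f'(x) = cos(x) - 1
  g(x) = 1 - cos(x)   ⇒   g'(x) = sin(x)
  lim(x→0) f'(x)/g'(x) = lim(x→0) (cos(x) - 1)/(sin(x))
  = 0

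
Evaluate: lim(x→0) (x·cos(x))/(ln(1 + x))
This is a 0/0 indeterminate form.

Apply L'Hôpital's rule: differentiate numerator and denominator separately.
  f(x) = x·cos(x)   ⇒   f'(x) = -x·sin(x) + cos(x)
  g(x) = ln(x + 1)   ⇒   g'(x) = 1/(x + 1)
  lim(x→0) f'(x)/g'(x) = lim(x→0) (-x·sin(x) + cos(x))/(1/(x + 1))
  = 1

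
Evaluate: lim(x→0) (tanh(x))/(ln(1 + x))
This is a 0/0 indeterminate form.

Apply L'Hôpital's rule: differentiate numerator and denominator separately.
  f(x) = tanh(x)   ⇒   f'(x) = 1 - tanh(x)^2
  g(x) = ln(x + 1)   ⇒   g'(x) = 1/(x + 1)
  lim(x→0) f'(x)/g'(x) = lim(x→0) (1 - tanh(x)^2)/(1/(x + 1))
  = 1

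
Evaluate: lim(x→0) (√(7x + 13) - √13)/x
This is a standard limit.

Factor or rationalize the expression:
  lim(x→0) (√(7x + 13) - √13)/x = 7·sqrt(13)/26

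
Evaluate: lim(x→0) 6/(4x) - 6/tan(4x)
This is an ∞-∞ indeterminate form.

Combine fractions or rationalize to convert ∞-∞ to 0/0 form:
  lim(x→0) 6/(4x) - 6/tan(4x) = 0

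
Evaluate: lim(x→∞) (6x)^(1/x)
This is an exponential indeterminate form.

For exponential indeterminate forms, take the natural log:
  Let L = lim(x→∞) (6x)^(1/x)
  Then ln(L) = lim(x→∞) [exponent × ln(base)]
  Evaluate using L'Hôpital or standard limits, then exponentiate.
  L = 1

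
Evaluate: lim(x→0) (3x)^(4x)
This is an exponential indeterminate form.

For exponential indeterminate forms, take the natural log:
  Let L = lim(x→0) (3x)^(4x)
  Then ln(L) = lim(x→0) [exponent × ln(base)]
  Evaluate using L'Hôpital or standard limits, then exponentiate.
  L = 1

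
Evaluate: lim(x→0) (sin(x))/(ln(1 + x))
This is a 0/0 indeterminate form.

Apply L'Hôpital's rule: differentiate numerator and denominator separately.
  f(x) = sin(x)   ⇒   f'(x) = cos(x)
  g(x) = ln(x + 1)   ⇒   g'(x) = 1/(x + 1)
  lim(x→0) f'(x)/g'(x) = lim(x→0) (cos(x))/(1/(x + 1))
  = 1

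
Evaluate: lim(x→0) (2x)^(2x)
This is an exponential indeterminate form.

For exponential indeterminate forms, take the natural log:
  Let L = lim(x→0) (2x)^(2x)
  Then ln(L) = lim(x→0) [exponent × ln(base)]
  Evaluate using L'Hôpital or standard limits, then exponentiate.
  L = 1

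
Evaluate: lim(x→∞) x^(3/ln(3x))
This is an exponential indeterminate form.

For exponential indeterminate forms, take the natural log:
  Let L = lim(x→∞) x^(3/ln(3x))
  Then ln(L) = lim(x→∞) [exponent × ln(base)]
  Evaluate using L'Hôpital or standard limits, then exponentiate.
  L = e^(3)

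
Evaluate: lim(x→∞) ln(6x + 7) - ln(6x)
This is an ∞-∞ indeterminate form.

Combine fractions or rationalize to convert ∞-∞ to 0/0 form:
  lim(x→∞) ln(6x + 7) - ln(6x) = 0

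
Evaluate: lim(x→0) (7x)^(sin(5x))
This is an exponential indeterminate form.

For exponential indeterminate forms, take the natural log:
  Let L = lim(x→0) (7x)^(sin(5x))
  Then ln(L) = lim(x→0) [exponent × ln(base)]
  Evaluate using L'Hôpital or standard limits, then exponentiate.
  L = 1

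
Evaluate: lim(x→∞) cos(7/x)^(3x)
This is an exponential indeterminate form.

For exponential indeterminate forms, take the natural log:
  Let L = lim(x→∞) cos(7/x)^(3x)
  Then ln(L) = lim(x→∞) [exponent × ln(base)]
  Evaluate using L'Hôpital or standard limits, then exponentiate.
  L = 1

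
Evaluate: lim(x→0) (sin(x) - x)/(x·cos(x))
This is a 0/0 indeterminate form.

Apply L'Hôpital's rule: differentiate numerator and denominator separately.
  f(x) = -x + sin(x)   ⇒   f'(x) = cos(x) - 1
  g(x) = x·cos(x)   ⇒   g'(x) = -x·sin(x) + cos(x)
  lim(x→0) f'(x)/g'(x) = lim(x→0) (cos(x) - 1)/(-x·sin(x) + cos(x))
  = 0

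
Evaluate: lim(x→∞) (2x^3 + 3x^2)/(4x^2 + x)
This is an ∞/∞ indeterminate form.

Apply L'Hôpital's rule: differentiate numerator and denominator separately.
  f(x) = 2·x^3 + 3·x^2   ⇒   f'(x) = 6·x^2 + 6·x
  g(x) = 4·x^2 + x   ⇒   g'(x) = 8·x + 1
  lim(x→∞) f'(x)/g'(x) = lim(x→∞) (6·x^2 + 6·x)/(8·x + 1)
  = ∞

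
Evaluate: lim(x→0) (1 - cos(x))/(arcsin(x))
This is a 0/0 indeterminate form.

Apply L'Hôpital's rule: differentiate numerator and denominator separately.
  f(x) = 1 - cos(x)   ⇒   f'(x) = sin(x)
  g(x) = asin(x)   ⇒   g'(x) = 1/sqrt(1 - x^2)
  lim(x→0) f'(x)/g'(x) = lim(x→0) (sin(x))/(1/sqrt(1 - x^2))
  = 0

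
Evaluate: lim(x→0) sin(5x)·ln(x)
This is a 0·∞ indeterminate form.

Rewrite 0·∞ as a quotient (0/0 or ∞/∞ form), then apply L'Hôpital's rule:
  lim(x→0) sin(5x)·ln(x) = 0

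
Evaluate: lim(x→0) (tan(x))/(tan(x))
This is a 0/0 indeterminate form.

Apply L'Hôpital's rule: differentiate numerator and denominator separately.
  f(x) = tan(x)   ⇒   f'(x) = tan(x)^2 + 1
  g(x) = tan(x)   ⇒   g'(x) = tan(x)^2 + 1
  lim(x→0) f'(x)/g'(x) = lim(x→0) (tan(x)^2 + 1)/(tan(x)^2 + 1)
  = 1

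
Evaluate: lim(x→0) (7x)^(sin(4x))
This is an exponential indeterminate form.

For exponential indeterminate forms, take the natural log:
  Let L = lim(x→0) (7x)^(sin(4x))
  Then ln(L) = lim(x→0) [exponent × ln(base)]
  Evaluate using L'Hôpital or standard limits, then exponentiate.
  L = 1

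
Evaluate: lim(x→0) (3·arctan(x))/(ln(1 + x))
This is a 0/0 indeterminate form.

Apply L'Hôpital's rule: differentiate numerator and denominator separately.
  f(x) = 3·atan(x)   ⇒   f'(x) = 3/(x^2 + 1)
  g(x) = ln(x + 1)   ⇒   g'(x) = 1/(x + 1)
  lim(x→0) f'(x)/g'(x) = lim(x→0) (3/(x^2 + 1))/(1/(x + 1))
  = 3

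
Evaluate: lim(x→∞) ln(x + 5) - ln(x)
This is an ∞-∞ indeterminate form.

Combine fractions or rationalize to convert ∞-∞ to 0/0 form:
  lim(x→∞) ln(x + 5) - ln(x) = 0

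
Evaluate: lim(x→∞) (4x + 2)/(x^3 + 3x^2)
This is an ∞/∞ indeterminate form.

Apply L'Hôpital's rule: differentiate numerator and denominator separately.
  f(x) = 4·x + 2   ⇒   f'(x) = 4
  g(x) = x^3 + 3·x^2   ⇒   g'(x) = 3·x^2 + 6·x
  lim(x→∞) f'(x)/g'(x) = lim(x→∞) (4)/(3·x^2 + 6·x)
  = 0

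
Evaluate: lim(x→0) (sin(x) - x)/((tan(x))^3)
This is a 0/0 indeterminate form.

Apply L'Hôpital's rule: differentiate numerator and denominator separately.
  f(x) = -x + sin(x)   ⇒   f'(x) = cos(x) - 1
  g(x) = tan(x)^3   ⇒   g'(x) = (3·tan(x)^2 + 3)·tan(x)^2
  lim(x→0) f'(x)/g'(x) = lim(x→0) (cos(x) - 1)/((3·tan(x)^2 + 3)·tan(x)^2)
  = -1/6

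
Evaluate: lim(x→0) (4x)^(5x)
This is an exponential indeterminate form.

For exponential indeterminate forms, take the natural log:
  Let L = lim(x→0) (4x)^(5x)
  Then ln(L) = lim(x→0) [exponent × ln(base)]
  Evaluate using L'Hôpital or standard limits, then exponentiate.
  L = 1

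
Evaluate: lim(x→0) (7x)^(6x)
This is an exponential indeterminate form.

For exponential indeterminate forms, take the natural log:
  Let L = lim(x→0) (7x)^(6x)
  Then ln(L) = lim(x→0) [exponent × ln(base)]
  Evaluate using L'Hôpital or standard limits, then exponentiate.
  L = 1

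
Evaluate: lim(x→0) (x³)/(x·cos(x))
This is a 0/0 indeterminate form.

Apply L'Hôpital's rule: differentiate numerator and denominator separately.
  f(x) = x^3   ⇒   f'(x) = 3·x^2
  g(x) = x·cos(x)   ⇒   g'(x) = -x·sin(x) + cos(x)
  lim(x→0) f'(x)/g'(x) = lim(x→0) (3·x^2)/(-x·sin(x) + cos(x))
  = 0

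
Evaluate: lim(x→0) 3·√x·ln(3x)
This is a 0·∞ indeterminate form.

Rewrite 0·∞ as a quotient (0/0 or ∞/∞ form), then apply L'Hôpital's rule:
  lim(x→0) 3·√x·ln(3x) = 0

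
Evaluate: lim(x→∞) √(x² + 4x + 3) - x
This is an ∞-∞ indeterminate form.

Combine fractions or rationalize to convert ∞-∞ to 0/0 form:
  lim(x→∞) √(x² + 4x + 3) - x = 2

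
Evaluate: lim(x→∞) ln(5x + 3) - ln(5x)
This is an ∞-∞ indeterminate form.

Combine fractions or rationalize to convert ∞-∞ to 0/0 form:
  lim(x→∞) ln(5x + 3) - ln(5x) = 0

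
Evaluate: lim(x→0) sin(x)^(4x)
This is an exponential indeterminate form.

For exponential indeterminate forms, take the natural log:
  Let L = lim(x→0) sin(x)^(4x)
  Then ln(L) = lim(x→0) [exponent × ln(base)]
  Evaluate using L'Hôpital or standard limits, then exponentiate.
  L = 1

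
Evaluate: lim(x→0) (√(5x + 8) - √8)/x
This is a standard limit.

Factor or rationalize the expression:
  lim(x→0) (√(5x + 8) - √8)/x = 5·sqrt(2)/8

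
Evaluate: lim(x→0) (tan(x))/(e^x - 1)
This is a 0/0 indeterminate form.

Apply L'Hôpital's rule: differentiate numerator and denominator separately.
  f(x) = tan(x)   ⇒   f'(x) = tan(x)^2 + 1
  g(x) = e^(x) - 1   ⇒   g'(x) = e^(x)
  lim(x→0) f'(x)/g'(x) = lim(x→0) (tan(x)^2 + 1)/(e^(x))
  = 1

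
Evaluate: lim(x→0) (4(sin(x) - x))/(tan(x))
This is a 0/0 indeterminate form.

Apply L'Hôpital's rule: differentiate numerator and denominator separately.
  f(x) = -4·x + 4·sin(x)   ⇒   f'(x) = 4·cos(x) - 4
  g(x) = tan(x)   ⇒   g'(x) = tan(x)^2 + 1
  lim(x→0) f'(x)/g'(x) = lim(x→0) (4·cos(x) - 4)/(tan(x)^2 + 1)
  = 0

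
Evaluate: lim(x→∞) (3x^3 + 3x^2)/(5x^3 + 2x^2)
This is an ∞/∞ indeterminate form.

Apply L'Hôpital's rule: differentiate numerator and denominator separately.
  f(x) = 3·x^3 + 3·x^2   ⇒   f'(x) = 9·x^2 + 6·x
  g(x) = 5·x^3 + 2·x^2   ⇒   g'(x) = 15·x^2 + 4·x
  lim(x→∞) f'(x)/g'(x) = lim(x→∞) (9·x^2 + 6·x)/(15·x^2 + 4·x)
  = 3/5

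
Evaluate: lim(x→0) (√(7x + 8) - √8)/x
This is a standard limit.

Factor or rationalize the expression:
  lim(x→0) (√(7x + 8) - √8)/x = 7·sqrt(2)/8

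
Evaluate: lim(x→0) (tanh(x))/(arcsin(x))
This is a 0/0 indeterminate form.

Apply L'Hôpital's rule: differentiate numerator and denominator separately.
  f(x) = tanh(x)   ⇒   f'(x) = 1 - tanh(x)^2
  g(x) = asin(x)   ⇒   g'(x) = 1/sqrt(1 - x^2)
  lim(x→0) f'(x)/g'(x) = lim(x→0) (1 - tanh(x)^2)/(1/sqrt(1 - x^2))
  = 1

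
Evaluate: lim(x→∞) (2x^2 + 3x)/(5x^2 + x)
This is an ∞/∞ indeterminate form.

Apply L'Hôpital's rule: differentiate numerator and denominator separately.
  f(x) = 2·x^2 + 3·x   ⇒   f'(x) = 4·x + 3
  g(x) = 5·x^2 + x   ⇒   g'(x) = 10·x + 1
  lim(x→∞) f'(x)/g'(x) = lim(x→∞) (4·x + 3)/(10·x + 1)
  = 2/5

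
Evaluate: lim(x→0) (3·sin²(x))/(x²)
This is a 0/0 indeterminate form.

Apply L'Hôpital's rule: differentiate numerator and denominator separately.
  f(x) = 3·sin(x)^2   ⇒   f'(x) = 6·sin(x)·cos(x)
  g(x) = x^2   ⇒   g'(x) = 2·x
  lim(x→0) f'(x)/g'(x) = lim(x→0) (6·sin(x)·cos(x))/(2·x)
  = 3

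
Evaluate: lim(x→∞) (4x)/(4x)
This is an ∞/∞ indeterminate form.

Apply L'Hôpital's rule: differentiate numerator and denominator separately.
  f(x) = 4·x   ⇒   f'(x) = 4
  g(x) = 4·x   ⇒   g'(x) = 4
  lim(x→∞) f'(x)/g'(x) = lim(x→∞) (4)/(4)
  = 1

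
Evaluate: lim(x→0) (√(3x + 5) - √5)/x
This is a standard limit.

Factor or rationalize the expression:
  lim(x→0) (√(3x + 5) - √5)/x = 3·sqrt(5)/10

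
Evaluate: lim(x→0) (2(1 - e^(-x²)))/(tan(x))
This is a 0/0 indeterminate form.

Apply L'Hôpital's rule: differentiate numerator and denominator separately.
  f(x) = 2 - 2·e^(-x^2)   ⇒   f'(x) = 4·x·e^(-x^2)
  g(x) = tan(x)   ⇒   g'(x) = tan(x)^2 + 1
  lim(x→0) f'(x)/g'(x) = lim(x→0) (4·x·e^(-x^2))/(tan(x)^2 + 1)
  = 0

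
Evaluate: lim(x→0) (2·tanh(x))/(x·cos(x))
This is a 0/0 indeterminate form.

Apply L'Hôpital's rule: differentiate numerator and denominator separately.
  f(x) = 2·tanh(x)   ⇒   f'(x) = 2 - 2·tanh(x)^2
  g(x) = x·cos(x)   ⇒   g'(x) = -x·sin(x) + cos(x)
  lim(x→0) f'(x)/g'(x) = lim(x→0) (2 - 2·tanh(x)^2)/(-x·sin(x) + cos(x))
  = 2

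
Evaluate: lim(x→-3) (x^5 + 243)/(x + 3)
This is a standard limit.

Factor or rationalize the expression:
  lim(x→-3) (x^5 + 243)/(x + 3) = 405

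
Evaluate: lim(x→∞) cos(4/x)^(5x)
This is an exponential indeterminate form.

For exponential indeterminate forms, take the natural log:
  Let L = lim(x→∞) cos(4/x)^(5x)
  Then ln(L) = lim(x→∞) [exponent × ln(base)]
  Evaluate using L'Hôpital or standard limits, then exponentiate.
  L = 1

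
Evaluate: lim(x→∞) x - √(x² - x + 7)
This is an ∞-∞ indeterminate form.

Combine fractions or rationalize to convert ∞-∞ to 0/0 form:
  lim(x→∞) x - √(x² - x + 7) = 1/2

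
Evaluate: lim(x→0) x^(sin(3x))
This is an exponential indeterminate form.

For exponential indeterminate forms, take the natural log:
  Let L = lim(x→0) x^(sin(3x))
  Then ln(L) = lim(x→0) [exponent × ln(base)]
  Evaluate using L'Hôpital or standard limits, then exponentiate.
  L = 1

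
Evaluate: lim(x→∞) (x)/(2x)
This is an ∞/∞ indeterminate form.

Apply L'Hôpital's rule: differentiate numerator and denominator separately.
  f(x) = x   ⇒   f'(x) = 1
  g(x) = 2·x   ⇒   g'(x) = 2
  lim(x→∞) f'(x)/g'(x) = lim(x→∞) (1)/(2)
  = 1/2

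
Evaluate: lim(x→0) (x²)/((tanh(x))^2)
This is a 0/0 indeterminate form.

Apply L'Hôpital's rule: differentiate numerator and denominator separately.
  f(x) = x^2   ⇒   f'(x) = 2·x
  g(x) = tanh(x)^2   ⇒   g'(x) = (2 - 2·tanh(x)^2)·tanh(x)
  lim(x→0) f'(x)/g'(x) = lim(x→0) (2·x)/((2 - 2·tanh(x)^2)·tanh(x))
  = 1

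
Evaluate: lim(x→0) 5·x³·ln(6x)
This is a 0·∞ indeterminate form.

Rewrite 0·∞ as a quotient (0/0 or ∞/∞ form), then apply L'Hôpital's rule:
  lim(x→0) 5·x³·ln(6x) = 0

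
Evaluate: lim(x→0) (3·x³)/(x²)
This is a 0/0 indeterminate form.

Apply L'Hôpital's rule: differentiate numerator and denominator separately.
  f(x) = 3·x^3   ⇒   f'(x) = 9·x^2
  g(x) = x^2   ⇒   g'(x) = 2·x
  lim(x→0) f'(x)/g'(x) = lim(x→0) (9·x^2)/(2·x)
  = 0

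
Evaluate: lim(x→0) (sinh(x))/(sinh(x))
This is a 0/0 indeterminate form.

Apply L'Hôpital's rule: differentiate numerator and denominator separately.
  f(x) = sinh(x)   ⇒   f'(x) = cosh(x)
  g(x) = sinh(x)   ⇒   g'(x) = cosh(x)
  lim(x→0) f'(x)/g'(x) = lim(x→0) (cosh(x))/(cosh(x))
  = 1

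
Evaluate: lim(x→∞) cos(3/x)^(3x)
This is an exponential indeterminate form.

For exponential indeterminate forms, take the natural log:
  Let L = lim(x→∞) cos(3/x)^(3x)
  Then ln(L) = lim(x→∞) [exponent × ln(base)]
  Evaluate using L'Hôpital or standard limits, then exponentiate.
  L = 1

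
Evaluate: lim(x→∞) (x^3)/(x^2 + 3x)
This is an ∞/∞ indeterminate form.

Apply L'Hôpital's rule: differentiate numerator and denominator separately.
  f(x) = x^3   ⇒   f'(x) = 3·x^2
  g(x) = x^2 + 3·x   ⇒   g'(x) = 2·x + 3
  lim(x→∞) f'(x)/g'(x) = lim(x→∞) (3·x^2)/(2·x + 3)
  = ∞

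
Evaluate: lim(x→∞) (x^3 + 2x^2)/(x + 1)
This is an ∞/∞ indeterminate form.

Apply L'Hôpital's rule: differentiate numerator and denominator separately.
  f(x) = x^3 + 2·x^2   ⇒   f'(x) = 3·x^2 + 4·x
  g(x) = x + 1   ⇒   g'(x) = 1
  lim(x→∞) f'(x)/g'(x) = lim(x→∞) (3·x^2 + 4·x)/(1)
  = ∞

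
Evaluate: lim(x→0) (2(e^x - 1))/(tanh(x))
This is a 0/0 indeterminate form.

Apply L'Hôpital's rule: differentiate numerator and denominator separately.
  f(x) = 2·e^(x) - 2   ⇒   f'(x) = 2·e^(x)
  g(x) = tanh(x)   ⇒   g'(x) = 1 - tanh(x)^2
  lim(x→0) f'(x)/g'(x) = lim(x→0) (2·e^(x))/(1 - tanh(x)^2)
  = 2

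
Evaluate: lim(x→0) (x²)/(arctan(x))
This is a 0/0 indeterminate form.

Apply L'Hôpital's rule: differentiate numerator and denominator separately.
  f(x) = x^2   ⇒   f'(x) = 2·x
  g(x) = atan(x)   ⇒   g'(x) = 1/(x^2 + 1)
  lim(x→0) f'(x)/g'(x) = lim(x→0) (2·x)/(1/(x^2 + 1))
  = 0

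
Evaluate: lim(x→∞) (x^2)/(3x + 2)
This is an ∞/∞ indeterminate form.

Apply L'Hôpital's rule: differentiate numerator and denominator separately.
  f(x) = x^2   ⇒   f'(x) = 2·x
  g(x) = 3·x + 2   ⇒   g'(x) = 3
  lim(x→∞) f'(x)/g'(x) = lim(x→∞) (2·x)/(3)
  = ∞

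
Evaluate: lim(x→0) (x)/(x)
This is a 0/0 indeterminate form.

Apply L'Hôpital's rule: differentiate numerator and denominator separately.
  f(x) = x   ⇒   f'(x) = 1
  g(x) = x   ⇒   g'(x) = 1
  lim(x→0) f'(x)/g'(x) = lim(x→0) (1)/(1)
  = 1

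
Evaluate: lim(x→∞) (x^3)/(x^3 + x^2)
This is an ∞/∞ indeterminate form.

Apply L'Hôpital's rule: differentiate numerator and denominator separately.
  f(x) = x^3   ⇒   f'(x) = 3·x^2
  g(x) = x^3 + x^2   ⇒   g'(x) = 3·x^2 + 2·x
  lim(x→∞) f'(x)/g'(x) = lim(x→∞) (3·x^2)/(3·x^2 + 2·x)
  = 1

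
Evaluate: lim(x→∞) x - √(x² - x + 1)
This is an ∞-∞ indeterminate form.

Combine fractions or rationalize to convert ∞-∞ to 0/0 form:
  lim(x→∞) x - √(x² - x + 1) = 1/2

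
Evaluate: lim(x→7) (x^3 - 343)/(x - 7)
This is a standard limit.

Factor or rationalize the expression:
  lim(x→7) (x^3 - 343)/(x - 7) = 147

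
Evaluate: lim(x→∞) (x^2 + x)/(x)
This is an ∞/∞ indeterminate form.

Apply L'Hôpital's rule: differentiate numerator and denominator separately.
  f(x) = x^2 + x   ⇒   f'(x) = 2·x + 1
  g(x) = x   ⇒   g'(x) = 1
  lim(x→∞) f'(x)/g'(x) = lim(x→∞) (2·x + 1)/(1)
  = ∞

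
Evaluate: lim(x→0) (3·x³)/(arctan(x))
This is a 0/0 indeterminate form.

Apply L'Hôpital's rule: differentiate numerator and denominator separately.
  f(x) = 3·x^3   ⇒   f'(x) = 9·x^2
  g(x) = atan(x)   ⇒   g'(x) = 1/(x^2 + 1)
  lim(x→0) f'(x)/g'(x) = lim(x→0) (9·x^2)/(1/(x^2 + 1))
  = 0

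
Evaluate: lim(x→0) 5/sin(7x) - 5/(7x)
This is an ∞-∞ indeterminate form.

Combine fractions or rationalize to convert ∞-∞ to 0/0 form:
  lim(x→0) 5/sin(7x) - 5/(7x) = 0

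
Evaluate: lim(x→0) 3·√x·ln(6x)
This is a 0·∞ indeterminate form.

Rewrite 0·∞ as a quotient (0/0 or ∞/∞ form), then apply L'Hôpital's rule:
  lim(x→0) 3·√x·ln(6x) = 0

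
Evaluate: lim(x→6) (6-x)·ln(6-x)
This is a 0·∞ indeterminate form.

Rewrite 0·∞ as a quotient (0/0 or ∞/∞ form), then apply L'Hôpital's rule:
  lim(x→6) (6-x)·ln(6-x) = 0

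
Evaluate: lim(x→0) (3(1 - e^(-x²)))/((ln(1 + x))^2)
This is a 0/0 indeterminate form.

Apply L'Hôpital's rule: differentiate numerator and denominator separately.
  f(x) = 3 - 3·e^(-x^2)   ⇒   f'(x) = 6·x·e^(-x^2)
  g(x) = ln(x + 1)^2   ⇒   g'(x) = 2·ln(x + 1)/(x + 1)
  lim(x→0) f'(x)/g'(x) = lim(x→0) (6·x·e^(-x^2))/(2·ln(x + 1)/(x + 1))
  = 3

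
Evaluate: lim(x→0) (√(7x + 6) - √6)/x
This is a standard limit.

Factor or rationalize the expression:
  lim(x→0) (√(7x + 6) - √6)/x = 7·sqrt(6)/12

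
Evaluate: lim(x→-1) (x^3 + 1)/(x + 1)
This is a standard limit.

Factor or rationalize the expression:
  lim(x→-1) (x^3 + 1)/(x + 1) = 3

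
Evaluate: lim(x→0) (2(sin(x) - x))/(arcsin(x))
This is a 0/0 indeterminate form.

Apply L'Hôpital's rule: differentiate numerator and denominator separately.
  f(x) = -2·x + 2·sin(x)   ⇒   f'(x) = 2·cos(x) - 2
  g(x) = asin(x)   ⇒   g'(x) = 1/sqrt(1 - x^2)
  lim(x→0) f'(x)/g'(x) = lim(x→0) (2·cos(x) - 2)/(1/sqrt(1 - x^2))
  = 0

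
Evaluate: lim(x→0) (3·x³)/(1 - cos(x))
This is a 0/0 indeterminate form.

Apply L'Hôpital's rule: differentiate numerator and denominator separately.
  f(x) = 3·x^3   ⇒   f'(x) = 9·x^2
  g(x) = 1 - cos(x)   ⇒   g'(x) = sin(x)
  lim(x→0) f'(x)/g'(x) = lim(x→0) (9·x^2)/(sin(x))
  = 0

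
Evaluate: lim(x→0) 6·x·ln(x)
This is a 0·∞ indeterminate form.

Rewrite 0·∞ as a quotient (0/0 or ∞/∞ form), then apply L'Hôpital's rule:
  lim(x→0) 6·x·ln(x) = 0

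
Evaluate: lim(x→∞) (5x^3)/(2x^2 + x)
This is an ∞/∞ indeterminate form.

Apply L'Hôpital's rule: differentiate numerator and denominator separately.
  f(x) = 5·x^3   ⇒   f'(x) = 15·x^2
  g(x) = 2·x^2 + x   ⇒   g'(x) = 4·x + 1
  lim(x→∞) f'(x)/g'(x) = lim(x→∞) (15·x^2)/(4·x + 1)
  = ∞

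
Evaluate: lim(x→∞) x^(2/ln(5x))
This is an exponential indeterminate form.

For exponential indeterminate forms, take the natural log:
  Let L = lim(x→∞) x^(2/ln(5x))
  Then ln(L) = lim(x→∞) [exponent × ln(base)]
  Evaluate using L'Hôpital or standard limits, then exponentiate.
  L = e²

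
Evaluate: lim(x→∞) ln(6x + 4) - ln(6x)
This is an ∞-∞ indeterminate form.

Combine fractions or rationalize to convert ∞-∞ to 0/0 form:
  lim(x→∞) ln(6x + 4) - ln(6x) = 0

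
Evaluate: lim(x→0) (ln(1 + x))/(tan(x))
This is a 0/0 indeterminate form.

Apply L'Hôpital's rule: differentiate numerator and denominator separately.
  f(x) = ln(x + 1)   ⇒   f'(x) = 1/(x + 1)
  g(x) = tan(x)   ⇒   g'(x) = tan(x)^2 + 1
  lim(x→0) f'(x)/g'(x) = lim(x→0) (1/(x + 1))/(tan(x)^2 + 1)
  = 1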